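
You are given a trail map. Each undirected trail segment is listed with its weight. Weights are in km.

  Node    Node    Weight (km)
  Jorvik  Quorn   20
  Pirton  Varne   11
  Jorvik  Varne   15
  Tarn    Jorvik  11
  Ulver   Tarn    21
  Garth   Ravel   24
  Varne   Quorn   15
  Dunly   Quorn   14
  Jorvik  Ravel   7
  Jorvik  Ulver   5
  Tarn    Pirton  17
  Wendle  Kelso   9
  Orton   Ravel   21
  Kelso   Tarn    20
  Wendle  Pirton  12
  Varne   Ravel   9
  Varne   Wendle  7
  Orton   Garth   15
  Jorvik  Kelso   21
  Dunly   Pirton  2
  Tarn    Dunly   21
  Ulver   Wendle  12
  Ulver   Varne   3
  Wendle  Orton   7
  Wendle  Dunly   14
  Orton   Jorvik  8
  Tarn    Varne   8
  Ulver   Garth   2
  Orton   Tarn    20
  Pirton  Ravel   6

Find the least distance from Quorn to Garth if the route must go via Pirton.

Best Quorn to Pirton: Quorn → Dunly → Pirton costing 16
Best Pirton to Garth: Pirton → Varne → Ulver → Garth costing 16
Total via Pirton: 16 + 16 = 32 km.

32 km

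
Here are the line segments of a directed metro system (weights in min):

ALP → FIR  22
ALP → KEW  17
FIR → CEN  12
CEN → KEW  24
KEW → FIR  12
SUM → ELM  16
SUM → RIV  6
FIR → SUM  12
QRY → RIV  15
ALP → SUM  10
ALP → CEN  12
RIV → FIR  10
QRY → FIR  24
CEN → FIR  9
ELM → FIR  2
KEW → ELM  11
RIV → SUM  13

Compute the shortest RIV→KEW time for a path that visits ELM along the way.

Shortest RIV→ELM: RIV–SUM–ELM = 29
Shortest ELM→KEW: ELM–FIR–CEN–KEW = 38
Total via ELM: 29 + 38 = 67 min.

67 min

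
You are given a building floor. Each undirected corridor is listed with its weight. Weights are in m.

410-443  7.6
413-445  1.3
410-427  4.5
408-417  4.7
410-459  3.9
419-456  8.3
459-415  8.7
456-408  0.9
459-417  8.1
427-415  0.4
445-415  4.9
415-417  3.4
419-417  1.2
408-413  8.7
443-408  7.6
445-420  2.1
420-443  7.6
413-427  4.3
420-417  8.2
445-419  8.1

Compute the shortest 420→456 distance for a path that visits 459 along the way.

Best 420 to 459: 420–445–415–459 costing 15.7
Shortest 459→456: 459–417–408–456 = 13.7
Total via 459: 15.7 + 13.7 = 29.4 m.

29.4 m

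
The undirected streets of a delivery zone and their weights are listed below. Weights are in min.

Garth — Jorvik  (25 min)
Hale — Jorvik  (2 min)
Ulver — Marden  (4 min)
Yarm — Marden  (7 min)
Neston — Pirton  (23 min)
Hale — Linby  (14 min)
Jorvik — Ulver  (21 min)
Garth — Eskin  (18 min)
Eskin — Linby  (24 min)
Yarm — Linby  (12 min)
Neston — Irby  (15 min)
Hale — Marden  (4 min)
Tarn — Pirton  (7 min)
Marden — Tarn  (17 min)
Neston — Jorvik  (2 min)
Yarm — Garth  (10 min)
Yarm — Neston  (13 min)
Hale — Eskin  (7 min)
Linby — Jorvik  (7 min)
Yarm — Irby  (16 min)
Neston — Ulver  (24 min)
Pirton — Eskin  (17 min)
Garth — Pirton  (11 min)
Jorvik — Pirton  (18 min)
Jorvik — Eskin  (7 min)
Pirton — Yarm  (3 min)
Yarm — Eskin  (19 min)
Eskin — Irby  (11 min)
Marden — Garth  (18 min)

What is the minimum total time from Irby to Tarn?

Running Dijkstra from Irby:
Irby: 0
Eskin: 11  (via Irby)
Neston: 15  (via Irby)
Yarm: 16  (via Irby)
Jorvik: 17  (via Neston)
Hale: 18  (via Eskin)
Pirton: 19  (via Yarm)
Marden: 22  (via Hale)
Linby: 24  (via Jorvik)
Garth: 26  (via Yarm)
Ulver: 26  (via Marden)
Tarn: 26  (via Pirton)
Shortest route: Irby → Yarm → Pirton → Tarn = 26 min.

26 min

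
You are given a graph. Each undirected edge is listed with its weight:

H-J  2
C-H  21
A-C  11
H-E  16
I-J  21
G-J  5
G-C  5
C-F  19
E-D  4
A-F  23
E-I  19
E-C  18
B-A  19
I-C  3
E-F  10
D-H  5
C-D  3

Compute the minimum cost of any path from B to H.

Compare a few routes:
B - A - C - G - J - H: 19+11+5+5+2 = 42
B - A - C - D - H: 19+11+3+5 = 38
B - A - C - H: 19+11+21 = 51
B - A - C - D - E - H: 19+11+3+4+16 = 53
Cheapest is B - A - C - D - H at 38.

38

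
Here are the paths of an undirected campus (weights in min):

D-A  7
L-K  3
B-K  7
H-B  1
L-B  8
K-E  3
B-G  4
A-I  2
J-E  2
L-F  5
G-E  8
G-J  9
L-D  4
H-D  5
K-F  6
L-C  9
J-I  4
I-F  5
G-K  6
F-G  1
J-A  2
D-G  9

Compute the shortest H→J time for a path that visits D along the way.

14 min

Shortest H→D: H → D = 5
Shortest D→J: D → A → J = 9
Total via D: 5 + 9 = 14 min.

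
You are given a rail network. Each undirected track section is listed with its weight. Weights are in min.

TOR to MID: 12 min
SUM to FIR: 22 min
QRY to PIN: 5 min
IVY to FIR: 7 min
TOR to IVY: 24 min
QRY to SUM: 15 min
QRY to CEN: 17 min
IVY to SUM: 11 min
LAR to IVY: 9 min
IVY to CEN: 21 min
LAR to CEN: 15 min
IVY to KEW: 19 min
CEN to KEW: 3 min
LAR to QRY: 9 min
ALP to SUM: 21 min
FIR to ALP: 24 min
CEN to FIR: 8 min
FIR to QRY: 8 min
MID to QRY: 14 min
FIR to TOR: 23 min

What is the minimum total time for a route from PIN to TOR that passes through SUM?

55 min

Shortest PIN→SUM: PIN–QRY–SUM = 20
Shortest SUM→TOR: SUM–IVY–TOR = 35
Total via SUM: 20 + 35 = 55 min.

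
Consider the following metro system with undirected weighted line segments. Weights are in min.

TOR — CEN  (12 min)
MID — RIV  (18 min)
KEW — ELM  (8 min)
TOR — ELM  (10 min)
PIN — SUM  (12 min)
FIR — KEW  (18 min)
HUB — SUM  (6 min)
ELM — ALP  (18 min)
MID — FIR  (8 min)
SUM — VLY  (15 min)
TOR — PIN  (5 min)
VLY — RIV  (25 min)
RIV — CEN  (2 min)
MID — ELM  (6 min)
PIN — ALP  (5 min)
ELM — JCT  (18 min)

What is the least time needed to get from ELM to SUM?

27 min

Settle nodes by increasing distance from ELM:
ELM: 0
MID: 6  (via ELM)
KEW: 8  (via ELM)
TOR: 10  (via ELM)
FIR: 14  (via MID)
PIN: 15  (via TOR)
JCT: 18  (via ELM)
ALP: 18  (via ELM)
CEN: 22  (via TOR)
RIV: 24  (via MID)
SUM: 27  (via PIN)
Shortest route: ELM–TOR–PIN–SUM = 27 min.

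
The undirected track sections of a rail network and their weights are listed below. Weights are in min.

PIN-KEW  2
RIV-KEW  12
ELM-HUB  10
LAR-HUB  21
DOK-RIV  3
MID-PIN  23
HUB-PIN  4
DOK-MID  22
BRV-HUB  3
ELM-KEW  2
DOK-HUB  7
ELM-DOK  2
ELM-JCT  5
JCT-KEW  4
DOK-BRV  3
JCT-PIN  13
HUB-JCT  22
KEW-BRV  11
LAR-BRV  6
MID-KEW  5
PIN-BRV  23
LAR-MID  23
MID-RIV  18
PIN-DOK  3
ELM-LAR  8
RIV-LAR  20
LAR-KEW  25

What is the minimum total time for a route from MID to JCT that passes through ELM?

12 min

Shortest MID→ELM: MID–KEW–ELM = 7
Best ELM to JCT: ELM–JCT costing 5
Total via ELM: 7 + 5 = 12 min.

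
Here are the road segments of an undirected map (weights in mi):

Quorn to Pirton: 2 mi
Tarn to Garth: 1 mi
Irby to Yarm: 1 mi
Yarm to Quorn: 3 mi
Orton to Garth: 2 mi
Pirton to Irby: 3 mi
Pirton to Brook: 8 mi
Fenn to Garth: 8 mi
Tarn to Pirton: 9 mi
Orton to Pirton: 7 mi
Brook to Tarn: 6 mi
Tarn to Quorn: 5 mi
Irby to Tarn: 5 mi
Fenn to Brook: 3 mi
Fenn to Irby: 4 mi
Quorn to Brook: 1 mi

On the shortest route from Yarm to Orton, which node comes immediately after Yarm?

Enumerating some paths:
Yarm → Irby → Tarn → Garth → Orton: 1+5+1+2 = 9
Yarm → Quorn → Tarn → Garth → Orton: 3+5+1+2 = 11
The minimum is 9 mi via Yarm → Irby → Tarn → Garth → Orton.
So from Yarm the first move is to Irby.

Irby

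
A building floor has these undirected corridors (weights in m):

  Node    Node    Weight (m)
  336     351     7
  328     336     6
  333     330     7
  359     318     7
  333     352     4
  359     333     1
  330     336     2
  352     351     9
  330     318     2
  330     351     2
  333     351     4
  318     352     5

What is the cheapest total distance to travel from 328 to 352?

Settle nodes by increasing distance from 328:
328: 0
336: 6  (via 328)
330: 8  (via 336)
351: 10  (via 330)
318: 10  (via 330)
333: 14  (via 351)
352: 15  (via 318)
Shortest route: 328–336–330–318–352 = 15 m.

15 m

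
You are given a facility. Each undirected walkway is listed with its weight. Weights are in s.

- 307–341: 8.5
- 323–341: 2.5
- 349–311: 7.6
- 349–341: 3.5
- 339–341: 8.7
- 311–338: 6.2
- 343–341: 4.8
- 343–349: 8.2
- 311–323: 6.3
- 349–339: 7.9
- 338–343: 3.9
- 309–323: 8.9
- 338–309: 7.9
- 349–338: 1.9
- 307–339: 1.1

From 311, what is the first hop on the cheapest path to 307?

Enumerating some paths:
311–349–339–307: 7.6+7.9+1.1 = 16.6
311–338–349–339–307: 6.2+1.9+7.9+1.1 = 17.1
Cheapest is 311–349–339–307 at 16.6 s.
So from 311 the first move is to 349.

349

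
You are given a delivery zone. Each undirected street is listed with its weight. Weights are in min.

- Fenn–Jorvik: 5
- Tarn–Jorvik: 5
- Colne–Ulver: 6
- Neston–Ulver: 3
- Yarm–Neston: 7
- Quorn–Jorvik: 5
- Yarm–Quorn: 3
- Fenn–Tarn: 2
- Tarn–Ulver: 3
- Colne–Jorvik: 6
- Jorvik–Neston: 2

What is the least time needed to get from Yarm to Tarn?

13 min

Running Dijkstra from Yarm:
Yarm: 0
Quorn: 3  (via Yarm)
Neston: 7  (via Yarm)
Jorvik: 8  (via Quorn)
Ulver: 10  (via Neston)
Tarn: 13  (via Jorvik)
Shortest route: Yarm → Quorn → Jorvik → Tarn = 13 min.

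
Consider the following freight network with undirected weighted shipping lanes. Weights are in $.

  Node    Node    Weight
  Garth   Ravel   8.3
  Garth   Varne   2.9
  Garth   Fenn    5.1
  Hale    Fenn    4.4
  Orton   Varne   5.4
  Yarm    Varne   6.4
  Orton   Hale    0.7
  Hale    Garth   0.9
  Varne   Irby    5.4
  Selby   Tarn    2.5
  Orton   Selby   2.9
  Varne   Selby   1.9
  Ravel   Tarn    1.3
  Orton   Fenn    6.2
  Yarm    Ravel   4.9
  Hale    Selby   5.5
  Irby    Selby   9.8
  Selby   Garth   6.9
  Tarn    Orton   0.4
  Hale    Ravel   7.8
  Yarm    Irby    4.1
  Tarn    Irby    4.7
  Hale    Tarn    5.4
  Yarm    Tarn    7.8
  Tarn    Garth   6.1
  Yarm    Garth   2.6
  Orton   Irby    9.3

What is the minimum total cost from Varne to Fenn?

$8

Enumerating some paths:
Varne → Selby → Orton → Hale → Fenn: 1.9+2.9+0.7+4.4 = 9.9
Varne → Selby → Tarn → Orton → Hale → Fenn: 1.9+2.5+0.4+0.7+4.4 = 9.9
Varne → Garth → Hale → Fenn: 2.9+0.9+4.4 = 8.2
Varne → Garth → Fenn: 2.9+5.1 = 8
The minimum is $8 via Varne → Garth → Fenn.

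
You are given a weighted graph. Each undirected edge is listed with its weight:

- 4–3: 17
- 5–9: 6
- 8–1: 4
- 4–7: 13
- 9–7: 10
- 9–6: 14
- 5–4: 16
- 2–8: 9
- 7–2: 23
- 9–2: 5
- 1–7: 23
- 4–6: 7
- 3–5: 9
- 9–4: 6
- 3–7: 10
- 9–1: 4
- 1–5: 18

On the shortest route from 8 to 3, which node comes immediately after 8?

1

Compare a few routes:
8 - 2 - 9 - 5 - 3: 9+5+6+9 = 29
8 - 1 - 9 - 5 - 3: 4+4+6+9 = 23
8 - 1 - 9 - 7 - 3: 4+4+10+10 = 28
8 - 1 - 9 - 4 - 3: 4+4+6+17 = 31
Cheapest is 8 - 1 - 9 - 5 - 3 at 23.
So from 8 the first move is to 1.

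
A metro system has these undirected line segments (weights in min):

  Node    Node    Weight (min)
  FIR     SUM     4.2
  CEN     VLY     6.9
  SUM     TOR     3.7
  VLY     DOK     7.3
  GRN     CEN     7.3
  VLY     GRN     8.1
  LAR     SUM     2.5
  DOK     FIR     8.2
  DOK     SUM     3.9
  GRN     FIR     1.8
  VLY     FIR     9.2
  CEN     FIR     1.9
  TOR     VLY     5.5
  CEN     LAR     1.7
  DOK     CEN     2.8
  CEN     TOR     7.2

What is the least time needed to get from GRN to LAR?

5.4 min

Shortest distances from GRN:
GRN: 0
FIR: 1.8  (via GRN)
CEN: 3.7  (via FIR)
LAR: 5.4  (via CEN)
Shortest route: GRN → FIR → CEN → LAR = 5.4 min.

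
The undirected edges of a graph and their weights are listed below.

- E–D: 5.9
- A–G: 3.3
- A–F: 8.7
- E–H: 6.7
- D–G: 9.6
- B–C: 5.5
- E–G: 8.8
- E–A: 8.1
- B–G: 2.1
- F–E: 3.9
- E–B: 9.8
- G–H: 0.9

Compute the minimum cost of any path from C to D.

17.2

Settle nodes by increasing distance from C:
C: 0
B: 5.5  (via C)
G: 7.6  (via B)
H: 8.5  (via G)
A: 10.9  (via G)
E: 15.2  (via H)
D: 17.2  (via G)
Shortest route: C–B–G–D = 17.2.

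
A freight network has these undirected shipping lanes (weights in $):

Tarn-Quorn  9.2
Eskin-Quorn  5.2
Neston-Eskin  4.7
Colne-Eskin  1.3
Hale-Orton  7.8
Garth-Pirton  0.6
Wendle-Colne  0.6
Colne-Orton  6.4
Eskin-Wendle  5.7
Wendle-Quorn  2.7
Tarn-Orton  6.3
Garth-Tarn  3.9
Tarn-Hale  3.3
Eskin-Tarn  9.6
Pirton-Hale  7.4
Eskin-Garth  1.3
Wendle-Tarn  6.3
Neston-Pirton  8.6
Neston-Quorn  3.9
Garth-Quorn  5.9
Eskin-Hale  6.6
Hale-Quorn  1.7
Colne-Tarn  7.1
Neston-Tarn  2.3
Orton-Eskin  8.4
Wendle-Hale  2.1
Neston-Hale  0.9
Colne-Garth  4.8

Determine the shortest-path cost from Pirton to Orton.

Candidate routes:
Pirton → Garth → Tarn → Orton: 0.6+3.9+6.3 = 10.8
Pirton → Garth → Eskin → Orton: 0.6+1.3+8.4 = 10.3
Pirton → Garth → Eskin → Colne → Orton: 0.6+1.3+1.3+6.4 = 9.6
Pirton → Garth → Colne → Orton: 0.6+4.8+6.4 = 11.8
The minimum is $9.6 via Pirton → Garth → Eskin → Colne → Orton.

$9.6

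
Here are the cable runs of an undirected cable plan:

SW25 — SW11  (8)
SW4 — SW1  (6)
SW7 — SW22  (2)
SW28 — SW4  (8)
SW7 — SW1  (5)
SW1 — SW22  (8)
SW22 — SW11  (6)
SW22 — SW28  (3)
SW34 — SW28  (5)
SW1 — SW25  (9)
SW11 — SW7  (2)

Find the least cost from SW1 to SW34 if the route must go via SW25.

Best SW1 to SW25: SW1 → SW25 costing 9
Shortest SW25→SW34: SW25 → SW11 → SW7 → SW22 → SW28 → SW34 = 20
Total via SW25: 9 + 20 = 29.

29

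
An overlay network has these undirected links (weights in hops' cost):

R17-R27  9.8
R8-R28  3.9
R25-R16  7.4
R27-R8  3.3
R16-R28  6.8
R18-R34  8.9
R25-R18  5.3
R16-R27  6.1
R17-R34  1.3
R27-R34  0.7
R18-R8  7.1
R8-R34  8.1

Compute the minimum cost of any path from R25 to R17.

15.5 hops' cost

Enumerating some paths:
R25–R18–R34–R17: 5.3+8.9+1.3 = 15.5
R25–R18–R8–R27–R34–R17: 5.3+7.1+3.3+0.7+1.3 = 17.7
Cheapest is R25–R18–R34–R17 at 15.5 hops' cost.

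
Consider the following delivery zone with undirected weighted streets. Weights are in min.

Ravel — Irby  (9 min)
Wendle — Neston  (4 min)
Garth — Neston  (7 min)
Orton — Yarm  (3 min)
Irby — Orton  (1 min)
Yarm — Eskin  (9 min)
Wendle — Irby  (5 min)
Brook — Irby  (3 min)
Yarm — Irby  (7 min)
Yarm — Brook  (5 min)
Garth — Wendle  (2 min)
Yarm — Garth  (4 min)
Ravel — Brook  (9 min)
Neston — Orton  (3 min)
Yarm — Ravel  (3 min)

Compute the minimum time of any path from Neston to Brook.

Enumerating some paths:
Neston → Orton → Yarm → Brook: 3+3+5 = 11
Neston → Orton → Irby → Brook: 3+1+3 = 7
The minimum is 7 min via Neston → Orton → Irby → Brook.

7 min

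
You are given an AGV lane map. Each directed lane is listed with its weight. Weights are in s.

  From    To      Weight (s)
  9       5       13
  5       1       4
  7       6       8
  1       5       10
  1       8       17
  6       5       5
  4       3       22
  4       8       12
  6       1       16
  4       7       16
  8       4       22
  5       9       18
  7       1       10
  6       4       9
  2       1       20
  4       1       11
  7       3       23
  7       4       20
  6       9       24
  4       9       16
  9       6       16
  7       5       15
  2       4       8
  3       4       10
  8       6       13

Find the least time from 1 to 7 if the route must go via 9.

69 s

Shortest 1→9: 1 → 5 → 9 = 28
Best 9 to 7: 9 → 6 → 4 → 7 costing 41
Total via 9: 28 + 41 = 69 s.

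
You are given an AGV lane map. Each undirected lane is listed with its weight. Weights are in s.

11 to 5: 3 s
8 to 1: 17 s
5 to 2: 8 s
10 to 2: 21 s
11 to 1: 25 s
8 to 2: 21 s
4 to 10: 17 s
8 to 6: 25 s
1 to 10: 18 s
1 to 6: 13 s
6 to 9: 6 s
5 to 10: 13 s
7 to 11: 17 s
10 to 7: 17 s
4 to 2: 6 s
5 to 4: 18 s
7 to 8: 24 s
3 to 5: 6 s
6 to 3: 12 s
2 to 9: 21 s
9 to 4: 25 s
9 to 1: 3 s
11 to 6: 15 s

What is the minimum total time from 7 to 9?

Shortest distances from 7:
7: 0
10: 17  (via 7)
11: 17  (via 7)
5: 20  (via 11)
8: 24  (via 7)
3: 26  (via 5)
2: 28  (via 5)
6: 32  (via 11)
4: 34  (via 10)
1: 35  (via 10)
9: 38  (via 6)
Shortest route: 7–11–6–9 = 38 s.

38 s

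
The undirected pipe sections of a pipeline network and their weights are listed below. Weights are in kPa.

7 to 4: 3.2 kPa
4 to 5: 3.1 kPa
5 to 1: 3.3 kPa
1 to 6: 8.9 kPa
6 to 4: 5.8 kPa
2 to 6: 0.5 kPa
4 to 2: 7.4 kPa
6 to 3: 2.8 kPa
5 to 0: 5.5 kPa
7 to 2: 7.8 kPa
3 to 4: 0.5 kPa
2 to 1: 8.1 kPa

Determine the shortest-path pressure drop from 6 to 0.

Enumerating some paths:
6 → 3 → 4 → 5 → 0: 2.8+0.5+3.1+5.5 = 11.9
6 → 4 → 5 → 0: 5.8+3.1+5.5 = 14.4
The minimum is 11.9 kPa via 6 → 3 → 4 → 5 → 0.

11.9 kPa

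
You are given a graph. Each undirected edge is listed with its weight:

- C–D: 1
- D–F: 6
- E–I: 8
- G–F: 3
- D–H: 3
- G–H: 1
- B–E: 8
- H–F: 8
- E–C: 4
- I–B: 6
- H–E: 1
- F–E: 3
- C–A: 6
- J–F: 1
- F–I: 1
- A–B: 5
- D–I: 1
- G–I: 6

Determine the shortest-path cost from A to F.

9

Settle nodes by increasing distance from A:
A: 0
B: 5  (via A)
C: 6  (via A)
D: 7  (via C)
I: 8  (via D)
F: 9  (via I)
Shortest route: A–C–D–I–F = 9.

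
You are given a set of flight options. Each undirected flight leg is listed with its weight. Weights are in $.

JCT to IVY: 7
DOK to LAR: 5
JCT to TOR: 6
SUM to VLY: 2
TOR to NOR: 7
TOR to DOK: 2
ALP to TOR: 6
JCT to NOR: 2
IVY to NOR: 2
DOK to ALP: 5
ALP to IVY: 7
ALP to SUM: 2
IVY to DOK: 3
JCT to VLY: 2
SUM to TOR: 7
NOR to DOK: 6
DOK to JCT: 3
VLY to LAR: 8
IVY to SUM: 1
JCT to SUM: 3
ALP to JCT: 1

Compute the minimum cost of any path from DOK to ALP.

Candidate routes:
DOK → IVY → SUM → ALP: 3+1+2 = 6
DOK → JCT → ALP: 3+1 = 4
DOK → ALP: 5 = 5
The minimum is $4 via DOK → JCT → ALP.

$4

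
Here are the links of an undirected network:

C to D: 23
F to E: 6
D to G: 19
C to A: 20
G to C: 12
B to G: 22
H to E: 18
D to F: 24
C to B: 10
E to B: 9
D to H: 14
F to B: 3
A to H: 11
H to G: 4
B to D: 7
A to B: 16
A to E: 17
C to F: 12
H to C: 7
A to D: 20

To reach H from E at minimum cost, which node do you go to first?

H

Compare a few routes:
E - H: 18 = 18
E - F - C - H: 6+12+7 = 25
E - F - B - C - H: 6+3+10+7 = 26
E - B - C - H: 9+10+7 = 26
The minimum is 18 via E - H.
So from E the first move is to H.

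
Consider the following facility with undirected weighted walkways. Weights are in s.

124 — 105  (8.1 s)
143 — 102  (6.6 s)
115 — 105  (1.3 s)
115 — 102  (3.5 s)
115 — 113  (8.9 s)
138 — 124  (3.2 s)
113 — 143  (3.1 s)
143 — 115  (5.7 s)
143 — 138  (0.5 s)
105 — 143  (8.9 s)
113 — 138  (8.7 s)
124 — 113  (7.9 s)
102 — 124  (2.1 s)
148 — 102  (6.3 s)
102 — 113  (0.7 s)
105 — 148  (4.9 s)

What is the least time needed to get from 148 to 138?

Shortest distances from 148:
148: 0
105: 4.9  (via 148)
115: 6.2  (via 105)
102: 6.3  (via 148)
113: 7  (via 102)
124: 8.4  (via 102)
143: 10.1  (via 113)
138: 10.6  (via 143)
Shortest route: 148–102–113–143–138 = 10.6 s.

10.6 s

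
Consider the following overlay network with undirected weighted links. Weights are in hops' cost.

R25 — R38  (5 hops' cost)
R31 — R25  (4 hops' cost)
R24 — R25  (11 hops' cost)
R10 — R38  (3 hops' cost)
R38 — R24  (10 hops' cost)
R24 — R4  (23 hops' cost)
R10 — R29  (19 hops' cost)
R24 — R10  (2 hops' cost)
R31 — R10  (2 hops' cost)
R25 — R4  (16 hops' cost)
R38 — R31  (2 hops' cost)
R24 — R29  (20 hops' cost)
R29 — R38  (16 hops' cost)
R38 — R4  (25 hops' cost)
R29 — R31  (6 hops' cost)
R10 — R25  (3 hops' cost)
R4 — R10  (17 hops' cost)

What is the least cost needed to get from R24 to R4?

19 hops' cost

Enumerating some paths:
R24 - R10 - R25 - R4: 2+3+16 = 21
R24 - R10 - R4: 2+17 = 19
Cheapest is R24 - R10 - R4 at 19 hops' cost.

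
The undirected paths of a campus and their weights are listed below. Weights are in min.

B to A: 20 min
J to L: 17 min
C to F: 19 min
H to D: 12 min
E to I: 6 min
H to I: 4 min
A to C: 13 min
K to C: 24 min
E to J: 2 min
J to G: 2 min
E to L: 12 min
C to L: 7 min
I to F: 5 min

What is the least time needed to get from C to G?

23 min

Running Dijkstra from C:
C: 0
L: 7  (via C)
A: 13  (via C)
E: 19  (via L)
F: 19  (via C)
J: 21  (via E)
G: 23  (via J)
Shortest route: C → L → E → J → G = 23 min.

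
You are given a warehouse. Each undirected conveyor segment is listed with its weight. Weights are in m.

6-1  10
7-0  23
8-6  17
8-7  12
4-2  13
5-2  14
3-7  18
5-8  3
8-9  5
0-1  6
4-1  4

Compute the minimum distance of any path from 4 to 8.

30 m

Compare a few routes:
4 - 2 - 5 - 8: 13+14+3 = 30
4 - 1 - 0 - 7 - 8: 4+6+23+12 = 45
4 - 1 - 6 - 8: 4+10+17 = 31
Cheapest is 4 - 2 - 5 - 8 at 30 m.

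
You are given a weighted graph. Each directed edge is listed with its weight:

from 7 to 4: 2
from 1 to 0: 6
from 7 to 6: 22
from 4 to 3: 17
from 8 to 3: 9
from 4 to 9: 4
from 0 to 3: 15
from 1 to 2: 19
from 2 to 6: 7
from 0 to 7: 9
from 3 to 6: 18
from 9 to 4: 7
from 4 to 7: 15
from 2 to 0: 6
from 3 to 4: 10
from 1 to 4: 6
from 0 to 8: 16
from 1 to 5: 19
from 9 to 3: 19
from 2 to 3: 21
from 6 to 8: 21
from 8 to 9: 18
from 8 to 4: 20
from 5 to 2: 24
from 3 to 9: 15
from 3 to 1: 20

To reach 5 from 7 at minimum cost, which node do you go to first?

Candidate routes:
7–4–9–3–1–5: 2+4+19+20+19 = 64
7–4–3–1–5: 2+17+20+19 = 58
The minimum is 58 via 7–4–3–1–5.
So from 7 the first move is to 4.

4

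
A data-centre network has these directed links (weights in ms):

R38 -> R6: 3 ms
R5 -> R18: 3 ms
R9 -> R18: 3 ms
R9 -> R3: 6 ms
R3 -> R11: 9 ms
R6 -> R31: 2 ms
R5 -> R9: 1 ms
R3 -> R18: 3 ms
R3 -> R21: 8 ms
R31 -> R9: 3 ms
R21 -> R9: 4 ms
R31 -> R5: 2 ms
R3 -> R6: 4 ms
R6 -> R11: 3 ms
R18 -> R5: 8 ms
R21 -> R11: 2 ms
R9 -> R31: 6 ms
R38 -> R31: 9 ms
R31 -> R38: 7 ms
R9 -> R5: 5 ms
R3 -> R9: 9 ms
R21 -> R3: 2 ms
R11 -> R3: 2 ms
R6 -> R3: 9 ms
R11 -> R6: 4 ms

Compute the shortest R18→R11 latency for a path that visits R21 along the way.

Best R18 to R21: R18–R5–R9–R3–R21 costing 23
Shortest R21→R11: R21–R11 = 2
Total via R21: 23 + 2 = 25 ms.

25 ms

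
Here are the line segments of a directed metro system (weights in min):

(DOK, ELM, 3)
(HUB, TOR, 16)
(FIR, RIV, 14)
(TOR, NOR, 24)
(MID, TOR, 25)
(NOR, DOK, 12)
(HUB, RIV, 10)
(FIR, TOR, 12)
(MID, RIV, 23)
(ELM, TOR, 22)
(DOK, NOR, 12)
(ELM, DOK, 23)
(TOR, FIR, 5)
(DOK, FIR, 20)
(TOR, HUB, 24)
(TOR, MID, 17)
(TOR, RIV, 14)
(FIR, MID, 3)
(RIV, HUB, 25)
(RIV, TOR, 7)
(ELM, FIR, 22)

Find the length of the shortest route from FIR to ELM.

Enumerating some paths:
FIR → MID → TOR → NOR → DOK → ELM: 3+25+24+12+3 = 67
FIR → TOR → NOR → DOK → ELM: 12+24+12+3 = 51
FIR → RIV → TOR → NOR → DOK → ELM: 14+7+24+12+3 = 60
FIR → MID → RIV → TOR → NOR → DOK → ELM: 3+23+7+24+12+3 = 72
Cheapest is FIR → TOR → NOR → DOK → ELM at 51 min.

51 min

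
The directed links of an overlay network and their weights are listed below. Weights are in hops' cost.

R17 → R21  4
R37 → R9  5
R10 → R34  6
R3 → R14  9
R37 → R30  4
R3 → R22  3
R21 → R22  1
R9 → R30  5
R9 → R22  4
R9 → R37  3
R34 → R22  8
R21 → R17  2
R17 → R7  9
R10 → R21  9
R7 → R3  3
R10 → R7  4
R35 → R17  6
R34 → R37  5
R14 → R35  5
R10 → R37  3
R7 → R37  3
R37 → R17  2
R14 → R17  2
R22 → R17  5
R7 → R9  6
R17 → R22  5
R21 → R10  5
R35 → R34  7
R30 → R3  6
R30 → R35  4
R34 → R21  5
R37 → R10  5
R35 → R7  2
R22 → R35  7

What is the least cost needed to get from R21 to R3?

12 hops' cost

Enumerating some paths:
R21 - R10 - R7 - R3: 5+4+3 = 12
R21 - R22 - R35 - R7 - R3: 1+7+2+3 = 13
R21 - R17 - R7 - R3: 2+9+3 = 14
Cheapest is R21 - R10 - R7 - R3 at 12 hops' cost.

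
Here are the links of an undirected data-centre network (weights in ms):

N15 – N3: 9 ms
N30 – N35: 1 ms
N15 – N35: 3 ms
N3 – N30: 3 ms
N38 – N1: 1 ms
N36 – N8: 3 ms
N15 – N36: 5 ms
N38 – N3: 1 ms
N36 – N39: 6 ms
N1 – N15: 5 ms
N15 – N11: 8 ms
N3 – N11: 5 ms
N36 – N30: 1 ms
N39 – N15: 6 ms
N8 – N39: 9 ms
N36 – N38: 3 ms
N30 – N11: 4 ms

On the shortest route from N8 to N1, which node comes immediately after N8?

Enumerating some paths:
N8–N36–N30–N3–N38–N1: 3+1+3+1+1 = 9
N8–N36–N38–N1: 3+3+1 = 7
The minimum is 7 ms via N8–N36–N38–N1.
So from N8 the first move is to N36.

N36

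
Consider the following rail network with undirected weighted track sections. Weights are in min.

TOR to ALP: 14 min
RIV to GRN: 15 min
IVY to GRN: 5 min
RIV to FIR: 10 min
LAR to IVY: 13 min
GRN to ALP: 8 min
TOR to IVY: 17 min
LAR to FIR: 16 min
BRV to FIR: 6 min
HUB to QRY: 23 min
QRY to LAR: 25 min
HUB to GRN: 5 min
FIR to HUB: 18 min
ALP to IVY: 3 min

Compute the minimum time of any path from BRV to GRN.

Compare a few routes:
BRV - FIR - RIV - GRN: 6+10+15 = 31
BRV - FIR - LAR - IVY - ALP - GRN: 6+16+13+3+8 = 46
BRV - FIR - LAR - IVY - GRN: 6+16+13+5 = 40
BRV - FIR - HUB - GRN: 6+18+5 = 29
Cheapest is BRV - FIR - HUB - GRN at 29 min.

29 min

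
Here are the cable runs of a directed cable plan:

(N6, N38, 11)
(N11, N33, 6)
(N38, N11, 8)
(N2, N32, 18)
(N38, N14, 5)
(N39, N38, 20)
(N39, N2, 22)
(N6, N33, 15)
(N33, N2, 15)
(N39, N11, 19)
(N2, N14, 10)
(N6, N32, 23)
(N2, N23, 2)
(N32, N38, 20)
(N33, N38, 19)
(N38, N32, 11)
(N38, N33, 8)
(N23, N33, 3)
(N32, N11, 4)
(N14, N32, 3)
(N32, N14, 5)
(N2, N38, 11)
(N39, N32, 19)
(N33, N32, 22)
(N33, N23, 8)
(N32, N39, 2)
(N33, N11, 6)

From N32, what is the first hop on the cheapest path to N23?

Enumerating some paths:
N32 - N11 - N33 - N23: 4+6+8 = 18
N32 - N39 - N2 - N23: 2+22+2 = 26
Cheapest is N32 - N11 - N33 - N23 at 18.
So from N32 the first move is to N11.

N11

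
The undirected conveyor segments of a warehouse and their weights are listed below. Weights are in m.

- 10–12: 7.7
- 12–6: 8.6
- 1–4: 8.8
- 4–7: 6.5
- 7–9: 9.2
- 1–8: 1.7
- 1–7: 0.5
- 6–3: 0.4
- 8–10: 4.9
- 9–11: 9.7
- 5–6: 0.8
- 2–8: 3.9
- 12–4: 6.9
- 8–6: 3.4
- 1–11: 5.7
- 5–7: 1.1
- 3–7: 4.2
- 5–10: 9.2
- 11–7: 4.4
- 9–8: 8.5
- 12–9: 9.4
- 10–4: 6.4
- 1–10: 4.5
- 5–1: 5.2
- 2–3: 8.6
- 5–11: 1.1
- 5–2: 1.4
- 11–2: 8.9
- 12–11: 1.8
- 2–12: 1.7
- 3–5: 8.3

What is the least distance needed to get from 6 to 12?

Compare a few routes:
6 - 5 - 2 - 12: 0.8+1.4+1.7 = 3.9
6 - 5 - 11 - 12: 0.8+1.1+1.8 = 3.7
6 - 12: 8.6 = 8.6
6 - 5 - 7 - 11 - 12: 0.8+1.1+4.4+1.8 = 8.1
The minimum is 3.7 m via 6 - 5 - 11 - 12.

3.7 m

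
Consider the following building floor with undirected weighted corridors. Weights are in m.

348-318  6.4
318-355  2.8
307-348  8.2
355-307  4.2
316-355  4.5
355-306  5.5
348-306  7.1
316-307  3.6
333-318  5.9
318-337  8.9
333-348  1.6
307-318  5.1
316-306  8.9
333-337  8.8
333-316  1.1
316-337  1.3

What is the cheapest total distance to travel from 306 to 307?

Compare a few routes:
306 - 316 - 307: 8.9+3.6 = 12.5
306 - 355 - 307: 5.5+4.2 = 9.7
Cheapest is 306 - 355 - 307 at 9.7 m.

9.7 m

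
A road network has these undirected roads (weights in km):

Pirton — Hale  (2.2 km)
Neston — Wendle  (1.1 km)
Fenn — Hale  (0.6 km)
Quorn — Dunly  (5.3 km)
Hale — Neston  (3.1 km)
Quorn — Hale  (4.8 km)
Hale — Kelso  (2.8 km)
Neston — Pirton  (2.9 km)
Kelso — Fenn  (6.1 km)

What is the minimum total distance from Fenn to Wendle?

Running Dijkstra from Fenn:
Fenn: 0
Hale: 0.6  (via Fenn)
Pirton: 2.8  (via Hale)
Kelso: 3.4  (via Hale)
Neston: 3.7  (via Hale)
Wendle: 4.8  (via Neston)
Shortest route: Fenn–Hale–Neston–Wendle = 4.8 km.

4.8 km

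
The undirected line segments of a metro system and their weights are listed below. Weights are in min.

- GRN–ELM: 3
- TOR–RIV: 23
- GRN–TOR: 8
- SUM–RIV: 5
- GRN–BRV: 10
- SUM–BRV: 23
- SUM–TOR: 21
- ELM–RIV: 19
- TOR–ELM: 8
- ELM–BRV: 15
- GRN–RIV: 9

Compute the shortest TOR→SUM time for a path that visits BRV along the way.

Shortest TOR→BRV: TOR–GRN–BRV = 18
Shortest BRV→SUM: BRV–SUM = 23
Total via BRV: 18 + 23 = 41 min.

41 min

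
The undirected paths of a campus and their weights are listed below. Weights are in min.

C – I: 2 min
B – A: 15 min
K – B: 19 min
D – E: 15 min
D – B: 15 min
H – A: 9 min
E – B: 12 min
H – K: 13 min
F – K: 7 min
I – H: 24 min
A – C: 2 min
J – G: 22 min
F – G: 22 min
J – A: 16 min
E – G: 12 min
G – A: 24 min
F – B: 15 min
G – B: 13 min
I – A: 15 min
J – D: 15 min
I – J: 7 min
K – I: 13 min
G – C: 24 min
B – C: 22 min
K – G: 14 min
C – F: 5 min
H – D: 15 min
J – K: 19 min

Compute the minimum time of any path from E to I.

Candidate routes:
E → B → F → C → I: 12+15+5+2 = 34
E → B → A → C → I: 12+15+2+2 = 31
E → B → C → I: 12+22+2 = 36
The minimum is 31 min via E → B → A → C → I.

31 min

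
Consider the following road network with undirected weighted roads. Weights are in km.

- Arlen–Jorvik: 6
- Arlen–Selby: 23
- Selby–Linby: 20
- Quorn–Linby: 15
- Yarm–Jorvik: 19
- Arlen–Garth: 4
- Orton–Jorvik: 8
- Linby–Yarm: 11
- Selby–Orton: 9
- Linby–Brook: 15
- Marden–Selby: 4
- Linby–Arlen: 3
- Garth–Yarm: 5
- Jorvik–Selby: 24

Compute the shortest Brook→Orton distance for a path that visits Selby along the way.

Shortest Brook→Selby: Brook → Linby → Selby = 35
Shortest Selby→Orton: Selby → Orton = 9
Total via Selby: 35 + 9 = 44 km.

44 km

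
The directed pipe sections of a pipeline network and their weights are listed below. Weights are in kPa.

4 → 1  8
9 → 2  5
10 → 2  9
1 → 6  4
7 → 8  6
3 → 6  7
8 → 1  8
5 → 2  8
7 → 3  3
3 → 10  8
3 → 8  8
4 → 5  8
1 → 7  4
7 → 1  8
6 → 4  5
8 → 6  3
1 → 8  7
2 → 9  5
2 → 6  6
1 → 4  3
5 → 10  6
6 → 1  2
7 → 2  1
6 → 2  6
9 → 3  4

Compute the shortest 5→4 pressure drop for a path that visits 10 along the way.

Shortest 5→10: 5 → 10 = 6
Best 10 to 4: 10 → 2 → 6 → 4 costing 20
Total via 10: 6 + 20 = 26 kPa.

26 kPa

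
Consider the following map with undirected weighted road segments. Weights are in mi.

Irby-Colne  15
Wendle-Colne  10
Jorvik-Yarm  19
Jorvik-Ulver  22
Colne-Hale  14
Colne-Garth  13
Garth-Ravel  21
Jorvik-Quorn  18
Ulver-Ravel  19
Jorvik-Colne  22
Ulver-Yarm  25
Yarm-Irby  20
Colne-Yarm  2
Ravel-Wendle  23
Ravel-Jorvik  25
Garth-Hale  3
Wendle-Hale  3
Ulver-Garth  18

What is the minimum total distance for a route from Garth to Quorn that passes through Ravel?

64 mi

Best Garth to Ravel: Garth–Ravel costing 21
Shortest Ravel→Quorn: Ravel–Jorvik–Quorn = 43
Total via Ravel: 21 + 43 = 64 mi.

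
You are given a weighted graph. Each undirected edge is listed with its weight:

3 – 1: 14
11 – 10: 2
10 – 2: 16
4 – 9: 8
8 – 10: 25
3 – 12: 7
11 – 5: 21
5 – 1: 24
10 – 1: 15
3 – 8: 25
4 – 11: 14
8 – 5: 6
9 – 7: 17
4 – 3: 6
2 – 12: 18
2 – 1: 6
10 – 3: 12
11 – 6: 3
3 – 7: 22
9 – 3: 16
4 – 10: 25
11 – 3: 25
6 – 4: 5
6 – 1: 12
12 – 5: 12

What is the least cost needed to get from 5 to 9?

33

Settle nodes by increasing distance from 5:
5: 0
8: 6  (via 5)
12: 12  (via 5)
3: 19  (via 12)
11: 21  (via 5)
10: 23  (via 11)
1: 24  (via 5)
6: 24  (via 11)
4: 25  (via 3)
2: 30  (via 12)
9: 33  (via 4)
Shortest route: 5–12–3–4–9 = 33.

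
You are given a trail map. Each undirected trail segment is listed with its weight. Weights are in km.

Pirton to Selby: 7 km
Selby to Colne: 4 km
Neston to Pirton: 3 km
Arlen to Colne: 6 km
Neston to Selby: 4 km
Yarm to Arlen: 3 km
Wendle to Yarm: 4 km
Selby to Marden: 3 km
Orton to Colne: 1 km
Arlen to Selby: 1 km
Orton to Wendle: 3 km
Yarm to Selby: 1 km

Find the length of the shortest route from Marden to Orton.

Running Dijkstra from Marden:
Marden: 0
Selby: 3  (via Marden)
Yarm: 4  (via Selby)
Arlen: 4  (via Selby)
Colne: 7  (via Selby)
Neston: 7  (via Selby)
Orton: 8  (via Colne)
Shortest route: Marden → Selby → Colne → Orton = 8 km.

8 km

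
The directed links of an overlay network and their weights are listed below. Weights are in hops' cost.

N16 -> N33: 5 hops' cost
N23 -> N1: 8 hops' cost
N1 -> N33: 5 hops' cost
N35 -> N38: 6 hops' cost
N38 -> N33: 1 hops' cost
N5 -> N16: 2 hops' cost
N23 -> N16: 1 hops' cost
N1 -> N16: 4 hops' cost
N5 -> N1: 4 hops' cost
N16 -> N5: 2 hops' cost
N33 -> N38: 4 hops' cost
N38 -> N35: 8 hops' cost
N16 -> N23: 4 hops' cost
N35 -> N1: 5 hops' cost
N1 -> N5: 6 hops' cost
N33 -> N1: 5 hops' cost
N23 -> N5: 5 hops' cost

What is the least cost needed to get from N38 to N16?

10 hops' cost

Compare a few routes:
N38 → N35 → N1 → N16: 8+5+4 = 17
N38 → N33 → N1 → N5 → N16: 1+5+6+2 = 14
N38 → N33 → N1 → N16: 1+5+4 = 10
N38 → N35 → N1 → N5 → N16: 8+5+6+2 = 21
Cheapest is N38 → N33 → N1 → N16 at 10 hops' cost.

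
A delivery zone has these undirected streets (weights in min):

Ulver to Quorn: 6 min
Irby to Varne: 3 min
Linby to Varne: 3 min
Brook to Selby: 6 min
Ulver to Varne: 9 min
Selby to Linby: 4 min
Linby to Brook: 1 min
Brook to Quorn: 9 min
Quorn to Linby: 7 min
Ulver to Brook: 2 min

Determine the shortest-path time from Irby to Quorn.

Shortest distances from Irby:
Irby: 0
Varne: 3  (via Irby)
Linby: 6  (via Varne)
Brook: 7  (via Linby)
Ulver: 9  (via Brook)
Selby: 10  (via Linby)
Quorn: 13  (via Linby)
Shortest route: Irby → Varne → Linby → Quorn = 13 min.

13 min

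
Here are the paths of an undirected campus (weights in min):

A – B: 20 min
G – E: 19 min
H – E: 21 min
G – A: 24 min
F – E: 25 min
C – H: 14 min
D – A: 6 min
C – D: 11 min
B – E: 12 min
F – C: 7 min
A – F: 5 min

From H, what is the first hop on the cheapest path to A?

Compare a few routes:
H → E → F → A: 21+25+5 = 51
H → C → D → A: 14+11+6 = 31
H → C → F → A: 14+7+5 = 26
Cheapest is H → C → F → A at 26 min.
So from H the first move is to C.

C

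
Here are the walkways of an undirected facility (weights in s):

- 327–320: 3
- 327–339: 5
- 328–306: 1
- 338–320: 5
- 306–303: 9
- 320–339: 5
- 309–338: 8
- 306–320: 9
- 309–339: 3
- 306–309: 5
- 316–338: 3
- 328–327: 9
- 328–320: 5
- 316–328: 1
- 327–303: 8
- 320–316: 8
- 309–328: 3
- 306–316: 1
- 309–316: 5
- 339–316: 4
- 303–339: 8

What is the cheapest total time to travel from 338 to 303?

13 s

Compare a few routes:
338 - 316 - 306 - 303: 3+1+9 = 13
338 - 316 - 328 - 306 - 303: 3+1+1+9 = 14
Cheapest is 338 - 316 - 306 - 303 at 13 s.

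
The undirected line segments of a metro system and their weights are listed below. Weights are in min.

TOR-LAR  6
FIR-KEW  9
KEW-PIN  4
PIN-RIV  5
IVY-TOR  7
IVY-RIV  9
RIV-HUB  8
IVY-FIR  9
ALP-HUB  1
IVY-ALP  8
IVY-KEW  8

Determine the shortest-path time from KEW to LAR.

21 min

Shortest distances from KEW:
KEW: 0
PIN: 4  (via KEW)
IVY: 8  (via KEW)
RIV: 9  (via PIN)
FIR: 9  (via KEW)
TOR: 15  (via IVY)
ALP: 16  (via IVY)
HUB: 17  (via RIV)
LAR: 21  (via TOR)
Shortest route: KEW–IVY–TOR–LAR = 21 min.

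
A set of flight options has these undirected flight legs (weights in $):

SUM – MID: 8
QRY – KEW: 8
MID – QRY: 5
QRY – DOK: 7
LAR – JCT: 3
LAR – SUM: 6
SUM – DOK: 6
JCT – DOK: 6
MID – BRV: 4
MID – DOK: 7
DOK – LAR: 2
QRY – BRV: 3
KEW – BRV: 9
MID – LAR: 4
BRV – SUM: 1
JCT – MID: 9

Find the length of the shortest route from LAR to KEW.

$16

Compare a few routes:
LAR → SUM → BRV → KEW: 6+1+9 = 16
LAR → MID → QRY → KEW: 4+5+8 = 17
Cheapest is LAR → SUM → BRV → KEW at $16.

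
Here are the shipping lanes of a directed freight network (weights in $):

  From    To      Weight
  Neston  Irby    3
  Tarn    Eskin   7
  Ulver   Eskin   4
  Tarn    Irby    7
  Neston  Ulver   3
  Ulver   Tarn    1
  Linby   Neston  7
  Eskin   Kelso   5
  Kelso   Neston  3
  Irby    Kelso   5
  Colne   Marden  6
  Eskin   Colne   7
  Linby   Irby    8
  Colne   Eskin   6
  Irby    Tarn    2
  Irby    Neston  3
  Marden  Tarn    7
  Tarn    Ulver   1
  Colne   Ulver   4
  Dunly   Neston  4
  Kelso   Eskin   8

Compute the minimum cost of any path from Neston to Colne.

Candidate routes:
Neston - Ulver - Tarn - Eskin - Colne: 3+1+7+7 = 18
Neston - Irby - Tarn - Ulver - Eskin - Colne: 3+2+1+4+7 = 17
Neston - Ulver - Eskin - Colne: 3+4+7 = 14
Neston - Irby - Tarn - Eskin - Colne: 3+2+7+7 = 19
Cheapest is Neston - Ulver - Eskin - Colne at $14.

$14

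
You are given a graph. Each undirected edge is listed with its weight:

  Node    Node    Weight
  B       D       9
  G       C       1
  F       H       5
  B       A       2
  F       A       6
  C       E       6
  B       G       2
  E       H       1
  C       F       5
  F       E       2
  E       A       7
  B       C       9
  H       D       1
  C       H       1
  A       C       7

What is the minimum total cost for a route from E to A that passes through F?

Shortest E→F: E → F = 2
Best F to A: F → A costing 6
Total via F: 2 + 6 = 8.

8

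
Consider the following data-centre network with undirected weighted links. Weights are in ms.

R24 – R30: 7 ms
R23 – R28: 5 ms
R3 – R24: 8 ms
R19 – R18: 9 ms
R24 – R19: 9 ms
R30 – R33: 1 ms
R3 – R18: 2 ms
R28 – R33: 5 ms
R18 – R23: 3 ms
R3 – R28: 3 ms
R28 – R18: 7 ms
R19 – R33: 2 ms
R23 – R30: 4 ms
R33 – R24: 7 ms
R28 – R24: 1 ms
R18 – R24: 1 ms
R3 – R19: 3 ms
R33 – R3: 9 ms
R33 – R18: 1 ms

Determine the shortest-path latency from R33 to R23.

Settle nodes by increasing distance from R33:
R33: 0
R18: 1  (via R33)
R30: 1  (via R33)
R24: 2  (via R18)
R19: 2  (via R33)
R3: 3  (via R18)
R28: 3  (via R24)
R23: 4  (via R18)
Shortest route: R33 → R18 → R23 = 4 ms.

4 ms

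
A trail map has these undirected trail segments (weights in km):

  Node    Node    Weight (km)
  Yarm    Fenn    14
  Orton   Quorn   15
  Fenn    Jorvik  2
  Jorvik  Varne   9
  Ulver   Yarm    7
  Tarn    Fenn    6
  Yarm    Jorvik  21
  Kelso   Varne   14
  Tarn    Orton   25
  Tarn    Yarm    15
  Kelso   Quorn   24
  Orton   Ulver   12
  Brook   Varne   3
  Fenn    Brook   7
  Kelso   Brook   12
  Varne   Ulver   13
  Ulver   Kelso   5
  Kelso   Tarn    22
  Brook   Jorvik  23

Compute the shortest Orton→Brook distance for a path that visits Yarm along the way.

Best Orton to Yarm: Orton → Ulver → Yarm costing 19
Shortest Yarm→Brook: Yarm → Fenn → Brook = 21
Total via Yarm: 19 + 21 = 40 km.

40 km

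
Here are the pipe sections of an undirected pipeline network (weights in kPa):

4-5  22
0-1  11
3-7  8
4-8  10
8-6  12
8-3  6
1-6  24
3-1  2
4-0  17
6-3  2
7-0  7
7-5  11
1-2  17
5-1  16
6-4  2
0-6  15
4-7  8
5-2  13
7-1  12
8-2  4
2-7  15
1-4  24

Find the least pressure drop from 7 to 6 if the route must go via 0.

22 kPa

Best 7 to 0: 7–0 costing 7
Best 0 to 6: 0–6 costing 15
Total via 0: 7 + 15 = 22 kPa.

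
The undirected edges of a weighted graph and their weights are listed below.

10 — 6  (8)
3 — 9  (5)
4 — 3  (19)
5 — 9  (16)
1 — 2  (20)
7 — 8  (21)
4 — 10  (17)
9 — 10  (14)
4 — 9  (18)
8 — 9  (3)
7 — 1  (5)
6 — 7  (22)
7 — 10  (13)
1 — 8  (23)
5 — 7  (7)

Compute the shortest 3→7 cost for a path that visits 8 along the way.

29

Shortest 3→8: 3 → 9 → 8 = 8
Shortest 8→7: 8 → 7 = 21
Total via 8: 8 + 21 = 29.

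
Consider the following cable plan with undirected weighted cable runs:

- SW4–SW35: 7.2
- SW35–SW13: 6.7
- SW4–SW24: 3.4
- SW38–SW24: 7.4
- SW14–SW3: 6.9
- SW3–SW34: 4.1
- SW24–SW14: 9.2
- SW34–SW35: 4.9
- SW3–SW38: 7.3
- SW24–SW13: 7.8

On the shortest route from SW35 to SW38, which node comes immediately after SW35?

Compare a few routes:
SW35 → SW4 → SW24 → SW38: 7.2+3.4+7.4 = 18
SW35 → SW13 → SW24 → SW38: 6.7+7.8+7.4 = 21.9
SW35 → SW34 → SW3 → SW38: 4.9+4.1+7.3 = 16.3
The minimum is 16.3 via SW35 → SW34 → SW3 → SW38.
So from SW35 the first move is to SW34.

SW34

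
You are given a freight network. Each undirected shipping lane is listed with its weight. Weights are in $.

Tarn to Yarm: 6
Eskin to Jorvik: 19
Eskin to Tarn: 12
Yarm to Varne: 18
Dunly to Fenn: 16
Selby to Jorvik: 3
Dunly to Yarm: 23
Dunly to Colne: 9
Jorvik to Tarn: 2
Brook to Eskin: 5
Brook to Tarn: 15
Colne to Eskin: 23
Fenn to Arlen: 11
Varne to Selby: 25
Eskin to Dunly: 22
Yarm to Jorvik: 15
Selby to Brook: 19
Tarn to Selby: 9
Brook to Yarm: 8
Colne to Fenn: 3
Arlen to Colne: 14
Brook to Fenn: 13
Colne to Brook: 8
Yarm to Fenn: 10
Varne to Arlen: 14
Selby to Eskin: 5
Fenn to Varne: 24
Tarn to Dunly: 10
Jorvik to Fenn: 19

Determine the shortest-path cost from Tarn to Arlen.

$27

Shortest distances from Tarn:
Tarn: 0
Jorvik: 2  (via Tarn)
Selby: 5  (via Jorvik)
Yarm: 6  (via Tarn)
Eskin: 10  (via Selby)
Dunly: 10  (via Tarn)
Brook: 14  (via Yarm)
Fenn: 16  (via Yarm)
Colne: 19  (via Dunly)
Varne: 24  (via Yarm)
Arlen: 27  (via Fenn)
Shortest route: Tarn → Yarm → Fenn → Arlen = $27.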